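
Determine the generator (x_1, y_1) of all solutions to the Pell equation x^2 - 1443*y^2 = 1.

First expand sqrt(1443) as a continued fraction. With x_i = (sqrt(1443) + m_i)/d_i and (m_0, d_0) = (0, 1): a_0 = floor(sqrt(1443)) = 37, since 37^2 = 1369 <= 1443 < 1444 = 38^2.
Iterate m_{i+1} = d_i*a_i - m_i, d_{i+1} = (1443 - m_{i+1}^2)/d_i, a_{i+1} = floor((a_0 + m_{i+1})/d_{i+1}):
  m_1 = 1*37 - 0 = 37, d_1 = (1443 - 37^2)/1 = 74/1 = 74, a_1 = floor((37 + 37)/74) = 1.
  m_2 = 74*1 - 37 = 37, d_2 = (1443 - 37^2)/74 = 74/74 = 1, a_2 = floor((37 + 37)/1) = 74.
  m_3 = 1*74 - 37 = 37, d_3 = (1443 - 37^2)/1 = 74/1 = 74: (m_3, d_3) = (m_1, d_1) = (37, 74), so from here the quotients repeat a_1, a_2; the period length is 2.
So sqrt(1443) = [37; (1, 74)] with period length k = 2.
k is even, so the fundamental solution of x^2 - 1443y^2 = 1 is (p_{k-1}, q_{k-1}) = (p_1, q_1); compute convergents through index 1.
Convergents (p_i = a_i*p_{i-1} + p_{i-2}, q_i = a_i*q_{i-1} + q_{i-2} with p_{-2}=0, p_{-1}=1, q_{-2}=1, q_{-1}=0):
  i=0: a_0=37, p_0 = 37*1 + 0 = 37, q_0 = 37*0 + 1 = 1.
  i=1: a_1=1, p_1 = 1*37 + 1 = 38, q_1 = 1*1 + 0 = 1.
Check: 38^2 - 1443*1^2 = 1444 - 1443 = 1, so (x, y) = (38, 1) solves the equation, and by the theorem it is the least positive solution.

(x, y) = (38, 1)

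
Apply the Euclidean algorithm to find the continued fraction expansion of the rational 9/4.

Run the Euclidean algorithm on 9 and 4; the successive quotients are the partial quotients a_0, a_1, ... (each step inverts the fractional part left over by the previous one):
  9 = 2*4 + 1, so a_0 = 2.
  4 = 4*1 + 0, so a_1 = 4.
The remainder reaches 0 after 2 divisions, so the expansion has 2 partial quotients, read off in order.

[2; 4]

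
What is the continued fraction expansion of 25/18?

Run the Euclidean algorithm on 25 and 18; the successive quotients are the partial quotients a_0, a_1, ... (each step inverts the fractional part left over by the previous one):
  25 = 1*18 + 7, so a_0 = 1.
  18 = 2*7 + 4, so a_1 = 2.
  7 = 1*4 + 3, so a_2 = 1.
  4 = 1*3 + 1, so a_3 = 1.
  3 = 3*1 + 0, so a_4 = 3.
The remainder reaches 0 after 5 divisions, so the expansion has 5 partial quotients, read off in order.

[1; 2, 1, 1, 3]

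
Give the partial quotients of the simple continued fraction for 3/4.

Run the Euclidean algorithm on 3 and 4; the successive quotients are the partial quotients a_0, a_1, ... (each step inverts the fractional part left over by the previous one):
  3 = 0*4 + 3, so a_0 = 0.
  4 = 1*3 + 1, so a_1 = 1.
  3 = 3*1 + 0, so a_2 = 3.
The remainder reaches 0 after 3 divisions, so the expansion has 3 partial quotients, read off in order.

[0; 1, 3]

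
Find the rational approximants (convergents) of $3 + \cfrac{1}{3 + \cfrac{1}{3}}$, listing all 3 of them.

Using the convergent recurrence p_i = a_i*p_{i-1} + p_{i-2}, q_i = a_i*q_{i-1} + q_{i-2} with p_{-2}=0, p_{-1}=1, q_{-2}=1, q_{-1}=0:
  i=0: a_0=3, p_0 = 3*1 + 0 = 3, q_0 = 3*0 + 1 = 1.
  i=1: a_1=3, p_1 = 3*3 + 1 = 10, q_1 = 3*1 + 0 = 3.
  i=2: a_2=3, p_2 = 3*10 + 3 = 33, q_2 = 3*3 + 1 = 10.

3/1, 10/3, 33/10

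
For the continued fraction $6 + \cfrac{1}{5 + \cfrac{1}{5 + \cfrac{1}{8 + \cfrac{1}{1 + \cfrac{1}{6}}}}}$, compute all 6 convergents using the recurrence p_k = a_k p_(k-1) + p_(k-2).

Using the convergent recurrence p_i = a_i*p_{i-1} + p_{i-2}, q_i = a_i*q_{i-1} + q_{i-2} with p_{-2}=0, p_{-1}=1, q_{-2}=1, q_{-1}=0:
  i=0: a_0=6, p_0 = 6*1 + 0 = 6, q_0 = 6*0 + 1 = 1.
  i=1: a_1=5, p_1 = 5*6 + 1 = 31, q_1 = 5*1 + 0 = 5.
  i=2: a_2=5, p_2 = 5*31 + 6 = 161, q_2 = 5*5 + 1 = 26.
  i=3: a_3=8, p_3 = 8*161 + 31 = 1319, q_3 = 8*26 + 5 = 213.
  i=4: a_4=1, p_4 = 1*1319 + 161 = 1480, q_4 = 1*213 + 26 = 239.
  i=5: a_5=6, p_5 = 6*1480 + 1319 = 10199, q_5 = 6*239 + 213 = 1647.

6/1, 31/5, 161/26, 1319/213, 1480/239, 10199/1647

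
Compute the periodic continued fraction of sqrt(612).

[24; (1, 2, 1, 4, 1, 2, 1, 48)]

Write x_i = (sqrt(612) + m_i)/d_i with (m_0, d_0) = (0, 1). a_0 = floor(sqrt(612)) = 24, since 24^2 = 576 <= 612 < 625 = 25^2.
Iterate m_{i+1} = d_i*a_i - m_i, d_{i+1} = (612 - m_{i+1}^2)/d_i, a_{i+1} = floor((a_0 + m_{i+1})/d_{i+1}):
  m_1 = 1*24 - 0 = 24, d_1 = (612 - 24^2)/1 = 36/1 = 36, a_1 = floor((24 + 24)/36) = 1.
  m_2 = 36*1 - 24 = 12, d_2 = (612 - 12^2)/36 = 468/36 = 13, a_2 = floor((24 + 12)/13) = 2.
  m_3 = 13*2 - 12 = 14, d_3 = (612 - 14^2)/13 = 416/13 = 32, a_3 = floor((24 + 14)/32) = 1.
  m_4 = 32*1 - 14 = 18, d_4 = (612 - 18^2)/32 = 288/32 = 9, a_4 = floor((24 + 18)/9) = 4.
  m_5 = 9*4 - 18 = 18, d_5 = (612 - 18^2)/9 = 288/9 = 32, a_5 = floor((24 + 18)/32) = 1.
  m_6 = 32*1 - 18 = 14, d_6 = (612 - 14^2)/32 = 416/32 = 13, a_6 = floor((24 + 14)/13) = 2.
  m_7 = 13*2 - 14 = 12, d_7 = (612 - 12^2)/13 = 468/13 = 36, a_7 = floor((24 + 12)/36) = 1.
  m_8 = 36*1 - 12 = 24, d_8 = (612 - 24^2)/36 = 36/36 = 1, a_8 = floor((24 + 24)/1) = 48.
  m_9 = 1*48 - 24 = 24, d_9 = (612 - 24^2)/1 = 36/1 = 36: (m_9, d_9) = (m_1, d_1) = (24, 36), so from here the quotients repeat a_1, ..., a_8; the period length is 8.
Hence the expansion of sqrt(612) is a_0 = 24 followed by the repeating block 1, 2, 1, 4, 1, 2, 1, 48 (period 8).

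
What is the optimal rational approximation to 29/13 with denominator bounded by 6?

Expand x = 29/13 as a continued fraction with the Euclidean algorithm:
  29 = 2*13 + 3, so a_0 = 2.
  13 = 4*3 + 1, so a_1 = 4.
  3 = 3*1 + 0, so a_2 = 3.
so x = [2; 4, 3].
Convergents (p_i = a_i*p_{i-1} + p_{i-2}, q_i = a_i*q_{i-1} + q_{i-2} with p_{-2}=0, p_{-1}=1, q_{-2}=1, q_{-1}=0), until the denominator exceeds 6:
  i=0: a_0=2, p_0 = 2*1 + 0 = 2, q_0 = 2*0 + 1 = 1.
  i=1: a_1=4, p_1 = 4*2 + 1 = 9, q_1 = 4*1 + 0 = 4.
  i=2: a_2=3, p_2 = 3*9 + 2 = 29, q_2 = 3*4 + 1 = 13.
q_2 = 13 > 6, so the last convergent with denominator <= 6 is p_1/q_1 = 9/4.
The closest fraction with denominator <= 6 is either p_1/q_1 or the intermediate fraction (k*p_1 + p_0)/(k*q_1 + q_0) with the largest k >= 1 whose denominator stays <= 6; these approach x as k grows, and every other convergent or intermediate fraction in range is farther away.
Largest k: floor((6 - q_0)/q_1) = floor((6 - 1)/4) = 1.
That gives (1*9 + 2)/(1*4 + 1) = 11/5.
Compare the errors: |x - 9/4| = |29*4 - 9*13|/(13*4) = 1/52, and |x - 11/5| = |29*5 - 11*13|/(13*5) = 2/65.
Cross-multiplying, 1*65 = 65 < 104 = 2*52, so 1/52 is smaller: the convergent 9/4 is closer to x than 11/5.

9/4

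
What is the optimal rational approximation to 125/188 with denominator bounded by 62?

Expand x = 125/188 as a continued fraction with the Euclidean algorithm:
  125 = 0*188 + 125, so a_0 = 0.
  188 = 1*125 + 63, so a_1 = 1.
  125 = 1*63 + 62, so a_2 = 1.
  63 = 1*62 + 1, so a_3 = 1.
  62 = 62*1 + 0, so a_4 = 62.
so x = [0; 1, 1, 1, 62].
Convergents (p_i = a_i*p_{i-1} + p_{i-2}, q_i = a_i*q_{i-1} + q_{i-2} with p_{-2}=0, p_{-1}=1, q_{-2}=1, q_{-1}=0), until the denominator exceeds 62:
  i=0: a_0=0, p_0 = 0*1 + 0 = 0, q_0 = 0*0 + 1 = 1.
  i=1: a_1=1, p_1 = 1*0 + 1 = 1, q_1 = 1*1 + 0 = 1.
  i=2: a_2=1, p_2 = 1*1 + 0 = 1, q_2 = 1*1 + 1 = 2.
  i=3: a_3=1, p_3 = 1*1 + 1 = 2, q_3 = 1*2 + 1 = 3.
  i=4: a_4=62, p_4 = 62*2 + 1 = 125, q_4 = 62*3 + 2 = 188.
q_4 = 188 > 62, so the last convergent with denominator <= 62 is p_3/q_3 = 2/3.
The closest fraction with denominator <= 62 is either p_3/q_3 or the intermediate fraction (k*p_3 + p_2)/(k*q_3 + q_2) with the largest k >= 1 whose denominator stays <= 62; these approach x as k grows, and every other convergent or intermediate fraction in range is farther away.
Largest k: floor((62 - q_2)/q_3) = floor((62 - 2)/3) = 20.
That gives (20*2 + 1)/(20*3 + 2) = 41/62.
Compare the errors: |x - 2/3| = |125*3 - 2*188|/(188*3) = 1/564, and |x - 41/62| = |125*62 - 41*188|/(188*62) = 42/11656.
Cross-multiplying, 1*11656 = 11656 < 23688 = 42*564, so 1/564 is smaller: the convergent 2/3 is closer to x than 41/62.

2/3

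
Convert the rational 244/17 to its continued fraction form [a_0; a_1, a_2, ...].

[14; 2, 1, 5]

Run the Euclidean algorithm on 244 and 17; the successive quotients are the partial quotients a_0, a_1, ... (each step inverts the fractional part left over by the previous one):
  244 = 14*17 + 6, so a_0 = 14.
  17 = 2*6 + 5, so a_1 = 2.
  6 = 1*5 + 1, so a_2 = 1.
  5 = 5*1 + 0, so a_3 = 5.
The remainder reaches 0 after 4 divisions, so the expansion has 4 partial quotients, read off in order.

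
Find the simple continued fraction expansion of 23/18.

[1; 3, 1, 1, 2]

Run the Euclidean algorithm on 23 and 18; the successive quotients are the partial quotients a_0, a_1, ... (each step inverts the fractional part left over by the previous one):
  23 = 1*18 + 5, so a_0 = 1.
  18 = 3*5 + 3, so a_1 = 3.
  5 = 1*3 + 2, so a_2 = 1.
  3 = 1*2 + 1, so a_3 = 1.
  2 = 2*1 + 0, so a_4 = 2.
The remainder reaches 0 after 5 divisions, so the expansion has 5 partial quotients, read off in order.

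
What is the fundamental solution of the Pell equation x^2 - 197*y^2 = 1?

(x, y) = (393, 28)

First expand sqrt(197) as a continued fraction. With x_i = (sqrt(197) + m_i)/d_i and (m_0, d_0) = (0, 1): a_0 = floor(sqrt(197)) = 14, since 14^2 = 196 <= 197 < 225 = 15^2.
Iterate m_{i+1} = d_i*a_i - m_i, d_{i+1} = (197 - m_{i+1}^2)/d_i, a_{i+1} = floor((a_0 + m_{i+1})/d_{i+1}):
  m_1 = 1*14 - 0 = 14, d_1 = (197 - 14^2)/1 = 1/1 = 1, a_1 = floor((14 + 14)/1) = 28.
  m_2 = 1*28 - 14 = 14, d_2 = (197 - 14^2)/1 = 1/1 = 1: (m_2, d_2) = (m_1, d_1) = (14, 1), so from here the quotient a_1 repeats; the period length is 1.
So sqrt(197) = [14; (28)] with period length k = 1.
k is odd, so (p_{k-1}, q_{k-1}) only solves x^2 - 197y^2 = -1 and the fundamental solution of x^2 - 197y^2 = 1 is (p_{2k-1}, q_{2k-1}) = (p_1, q_1); compute convergents through index 1, running through the period twice.
Convergents (p_i = a_i*p_{i-1} + p_{i-2}, q_i = a_i*q_{i-1} + q_{i-2} with p_{-2}=0, p_{-1}=1, q_{-2}=1, q_{-1}=0):
  i=0: a_0=14, p_0 = 14*1 + 0 = 14, q_0 = 14*0 + 1 = 1.
  i=1: a_1=28, p_1 = 28*14 + 1 = 393, q_1 = 28*1 + 0 = 28.
Indeed p_0^2 - 197*q_0^2 = 196 - 197 = -1, not +1.
Check: 393^2 - 197*28^2 = 154449 - 154448 = 1, so (x, y) = (393, 28) solves the equation, and by the theorem it is the least positive solution.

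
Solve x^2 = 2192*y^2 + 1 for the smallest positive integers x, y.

First expand sqrt(2192) as a continued fraction. With x_i = (sqrt(2192) + m_i)/d_i and (m_0, d_0) = (0, 1): a_0 = floor(sqrt(2192)) = 46, since 46^2 = 2116 <= 2192 < 2209 = 47^2.
Iterate m_{i+1} = d_i*a_i - m_i, d_{i+1} = (2192 - m_{i+1}^2)/d_i, a_{i+1} = floor((a_0 + m_{i+1})/d_{i+1}):
  m_1 = 1*46 - 0 = 46, d_1 = (2192 - 46^2)/1 = 76/1 = 76, a_1 = floor((46 + 46)/76) = 1.
  m_2 = 76*1 - 46 = 30, d_2 = (2192 - 30^2)/76 = 1292/76 = 17, a_2 = floor((46 + 30)/17) = 4.
  m_3 = 17*4 - 30 = 38, d_3 = (2192 - 38^2)/17 = 748/17 = 44, a_3 = floor((46 + 38)/44) = 1.
  m_4 = 44*1 - 38 = 6, d_4 = (2192 - 6^2)/44 = 2156/44 = 49, a_4 = floor((46 + 6)/49) = 1.
  m_5 = 49*1 - 6 = 43, d_5 = (2192 - 43^2)/49 = 343/49 = 7, a_5 = floor((46 + 43)/7) = 12.
  m_6 = 7*12 - 43 = 41, d_6 = (2192 - 41^2)/7 = 511/7 = 73, a_6 = floor((46 + 41)/73) = 1.
  m_7 = 73*1 - 41 = 32, d_7 = (2192 - 32^2)/73 = 1168/73 = 16, a_7 = floor((46 + 32)/16) = 4.
  m_8 = 16*4 - 32 = 32, d_8 = (2192 - 32^2)/16 = 1168/16 = 73, a_8 = floor((46 + 32)/73) = 1.
  m_9 = 73*1 - 32 = 41, d_9 = (2192 - 41^2)/73 = 511/73 = 7, a_9 = floor((46 + 41)/7) = 12.
  m_10 = 7*12 - 41 = 43, d_10 = (2192 - 43^2)/7 = 343/7 = 49, a_10 = floor((46 + 43)/49) = 1.
  m_11 = 49*1 - 43 = 6, d_11 = (2192 - 6^2)/49 = 2156/49 = 44, a_11 = floor((46 + 6)/44) = 1.
  m_12 = 44*1 - 6 = 38, d_12 = (2192 - 38^2)/44 = 748/44 = 17, a_12 = floor((46 + 38)/17) = 4.
  m_13 = 17*4 - 38 = 30, d_13 = (2192 - 30^2)/17 = 1292/17 = 76, a_13 = floor((46 + 30)/76) = 1.
  m_14 = 76*1 - 30 = 46, d_14 = (2192 - 46^2)/76 = 76/76 = 1, a_14 = floor((46 + 46)/1) = 92.
  m_15 = 1*92 - 46 = 46, d_15 = (2192 - 46^2)/1 = 76/1 = 76: (m_15, d_15) = (m_1, d_1) = (46, 76), so from here the quotients repeat a_1, ..., a_14; the period length is 14.
So sqrt(2192) = [46; (1, 4, 1, 1, 12, 1, 4, 1, 12, 1, 1, 4, 1, 92)] with period length k = 14.
k is even, so the fundamental solution of x^2 - 2192y^2 = 1 is (p_{k-1}, q_{k-1}) = (p_13, q_13); compute convergents through index 13.
Convergents (p_i = a_i*p_{i-1} + p_{i-2}, q_i = a_i*q_{i-1} + q_{i-2} with p_{-2}=0, p_{-1}=1, q_{-2}=1, q_{-1}=0):
  i=0: a_0=46, p_0 = 46*1 + 0 = 46, q_0 = 46*0 + 1 = 1.
  i=1: a_1=1, p_1 = 1*46 + 1 = 47, q_1 = 1*1 + 0 = 1.
  i=2: a_2=4, p_2 = 4*47 + 46 = 234, q_2 = 4*1 + 1 = 5.
  i=3: a_3=1, p_3 = 1*234 + 47 = 281, q_3 = 1*5 + 1 = 6.
  i=4: a_4=1, p_4 = 1*281 + 234 = 515, q_4 = 1*6 + 5 = 11.
  i=5: a_5=12, p_5 = 12*515 + 281 = 6461, q_5 = 12*11 + 6 = 138.
  i=6: a_6=1, p_6 = 1*6461 + 515 = 6976, q_6 = 1*138 + 11 = 149.
  i=7: a_7=4, p_7 = 4*6976 + 6461 = 34365, q_7 = 4*149 + 138 = 734.
  i=8: a_8=1, p_8 = 1*34365 + 6976 = 41341, q_8 = 1*734 + 149 = 883.
  i=9: a_9=12, p_9 = 12*41341 + 34365 = 530457, q_9 = 12*883 + 734 = 11330.
  i=10: a_10=1, p_10 = 1*530457 + 41341 = 571798, q_10 = 1*11330 + 883 = 12213.
  i=11: a_11=1, p_11 = 1*571798 + 530457 = 1102255, q_11 = 1*12213 + 11330 = 23543.
  i=12: a_12=4, p_12 = 4*1102255 + 571798 = 4980818, q_12 = 4*23543 + 12213 = 106385.
  i=13: a_13=1, p_13 = 1*4980818 + 1102255 = 6083073, q_13 = 1*106385 + 23543 = 129928.
Check: 6083073^2 - 2192*129928^2 = 37003777123329 - 37003777123328 = 1, so (x, y) = (6083073, 129928) solves the equation, and by the theorem it is the least positive solution.

(x, y) = (6083073, 129928)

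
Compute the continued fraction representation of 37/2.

Run the Euclidean algorithm on 37 and 2; the successive quotients are the partial quotients a_0, a_1, ... (each step inverts the fractional part left over by the previous one):
  37 = 18*2 + 1, so a_0 = 18.
  2 = 2*1 + 0, so a_1 = 2.
The remainder reaches 0 after 2 divisions, so the expansion has 2 partial quotients, read off in order.

[18; 2]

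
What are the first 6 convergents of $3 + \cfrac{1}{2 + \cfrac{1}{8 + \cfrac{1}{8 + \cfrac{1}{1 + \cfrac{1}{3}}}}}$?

3/1, 7/2, 59/17, 479/138, 538/155, 2093/603

Using the convergent recurrence p_i = a_i*p_{i-1} + p_{i-2}, q_i = a_i*q_{i-1} + q_{i-2} with p_{-2}=0, p_{-1}=1, q_{-2}=1, q_{-1}=0:
  i=0: a_0=3, p_0 = 3*1 + 0 = 3, q_0 = 3*0 + 1 = 1.
  i=1: a_1=2, p_1 = 2*3 + 1 = 7, q_1 = 2*1 + 0 = 2.
  i=2: a_2=8, p_2 = 8*7 + 3 = 59, q_2 = 8*2 + 1 = 17.
  i=3: a_3=8, p_3 = 8*59 + 7 = 479, q_3 = 8*17 + 2 = 138.
  i=4: a_4=1, p_4 = 1*479 + 59 = 538, q_4 = 1*138 + 17 = 155.
  i=5: a_5=3, p_5 = 3*538 + 479 = 2093, q_5 = 3*155 + 138 = 603.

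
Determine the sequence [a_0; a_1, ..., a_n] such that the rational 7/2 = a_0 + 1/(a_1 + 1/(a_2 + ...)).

Run the Euclidean algorithm on 7 and 2; the successive quotients are the partial quotients a_0, a_1, ... (each step inverts the fractional part left over by the previous one):
  7 = 3*2 + 1, so a_0 = 3.
  2 = 2*1 + 0, so a_1 = 2.
The remainder reaches 0 after 2 divisions, so the expansion has 2 partial quotients, read off in order.

[3; 2]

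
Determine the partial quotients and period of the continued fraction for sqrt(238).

[15; (2, 2, 1, 14, 1, 2, 2, 30)]

Write x_i = (sqrt(238) + m_i)/d_i with (m_0, d_0) = (0, 1). a_0 = floor(sqrt(238)) = 15, since 15^2 = 225 <= 238 < 256 = 16^2.
Iterate m_{i+1} = d_i*a_i - m_i, d_{i+1} = (238 - m_{i+1}^2)/d_i, a_{i+1} = floor((a_0 + m_{i+1})/d_{i+1}):
  m_1 = 1*15 - 0 = 15, d_1 = (238 - 15^2)/1 = 13/1 = 13, a_1 = floor((15 + 15)/13) = 2.
  m_2 = 13*2 - 15 = 11, d_2 = (238 - 11^2)/13 = 117/13 = 9, a_2 = floor((15 + 11)/9) = 2.
  m_3 = 9*2 - 11 = 7, d_3 = (238 - 7^2)/9 = 189/9 = 21, a_3 = floor((15 + 7)/21) = 1.
  m_4 = 21*1 - 7 = 14, d_4 = (238 - 14^2)/21 = 42/21 = 2, a_4 = floor((15 + 14)/2) = 14.
  m_5 = 2*14 - 14 = 14, d_5 = (238 - 14^2)/2 = 42/2 = 21, a_5 = floor((15 + 14)/21) = 1.
  m_6 = 21*1 - 14 = 7, d_6 = (238 - 7^2)/21 = 189/21 = 9, a_6 = floor((15 + 7)/9) = 2.
  m_7 = 9*2 - 7 = 11, d_7 = (238 - 11^2)/9 = 117/9 = 13, a_7 = floor((15 + 11)/13) = 2.
  m_8 = 13*2 - 11 = 15, d_8 = (238 - 15^2)/13 = 13/13 = 1, a_8 = floor((15 + 15)/1) = 30.
  m_9 = 1*30 - 15 = 15, d_9 = (238 - 15^2)/1 = 13/1 = 13: (m_9, d_9) = (m_1, d_1) = (15, 13), so from here the quotients repeat a_1, ..., a_8; the period length is 8.
Hence the expansion of sqrt(238) is a_0 = 15 followed by the repeating block 2, 2, 1, 14, 1, 2, 2, 30 (period 8).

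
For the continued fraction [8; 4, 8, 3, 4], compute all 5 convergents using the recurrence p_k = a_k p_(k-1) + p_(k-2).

Using the convergent recurrence p_i = a_i*p_{i-1} + p_{i-2}, q_i = a_i*q_{i-1} + q_{i-2} with p_{-2}=0, p_{-1}=1, q_{-2}=1, q_{-1}=0:
  i=0: a_0=8, p_0 = 8*1 + 0 = 8, q_0 = 8*0 + 1 = 1.
  i=1: a_1=4, p_1 = 4*8 + 1 = 33, q_1 = 4*1 + 0 = 4.
  i=2: a_2=8, p_2 = 8*33 + 8 = 272, q_2 = 8*4 + 1 = 33.
  i=3: a_3=3, p_3 = 3*272 + 33 = 849, q_3 = 3*33 + 4 = 103.
  i=4: a_4=4, p_4 = 4*849 + 272 = 3668, q_4 = 4*103 + 33 = 445.

8/1, 33/4, 272/33, 849/103, 3668/445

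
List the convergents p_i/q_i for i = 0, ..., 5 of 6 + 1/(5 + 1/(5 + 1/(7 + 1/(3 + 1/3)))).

Using the convergent recurrence p_i = a_i*p_{i-1} + p_{i-2}, q_i = a_i*q_{i-1} + q_{i-2} with p_{-2}=0, p_{-1}=1, q_{-2}=1, q_{-1}=0:
  i=0: a_0=6, p_0 = 6*1 + 0 = 6, q_0 = 6*0 + 1 = 1.
  i=1: a_1=5, p_1 = 5*6 + 1 = 31, q_1 = 5*1 + 0 = 5.
  i=2: a_2=5, p_2 = 5*31 + 6 = 161, q_2 = 5*5 + 1 = 26.
  i=3: a_3=7, p_3 = 7*161 + 31 = 1158, q_3 = 7*26 + 5 = 187.
  i=4: a_4=3, p_4 = 3*1158 + 161 = 3635, q_4 = 3*187 + 26 = 587.
  i=5: a_5=3, p_5 = 3*3635 + 1158 = 12063, q_5 = 3*587 + 187 = 1948.

6/1, 31/5, 161/26, 1158/187, 3635/587, 12063/1948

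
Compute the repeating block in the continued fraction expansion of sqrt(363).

[19; (19, 38)]

Write x_i = (sqrt(363) + m_i)/d_i with (m_0, d_0) = (0, 1). a_0 = floor(sqrt(363)) = 19, since 19^2 = 361 <= 363 < 400 = 20^2.
Iterate m_{i+1} = d_i*a_i - m_i, d_{i+1} = (363 - m_{i+1}^2)/d_i, a_{i+1} = floor((a_0 + m_{i+1})/d_{i+1}):
  m_1 = 1*19 - 0 = 19, d_1 = (363 - 19^2)/1 = 2/1 = 2, a_1 = floor((19 + 19)/2) = 19.
  m_2 = 2*19 - 19 = 19, d_2 = (363 - 19^2)/2 = 2/2 = 1, a_2 = floor((19 + 19)/1) = 38.
  m_3 = 1*38 - 19 = 19, d_3 = (363 - 19^2)/1 = 2/1 = 2: (m_3, d_3) = (m_1, d_1) = (19, 2), so from here the quotients repeat a_1, a_2; the period length is 2.
Hence the expansion of sqrt(363) is a_0 = 19 followed by the repeating block 19, 38 (period 2).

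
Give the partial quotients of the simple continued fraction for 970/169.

[5; 1, 2, 1, 5, 3, 2]

Run the Euclidean algorithm on 970 and 169; the successive quotients are the partial quotients a_0, a_1, ... (each step inverts the fractional part left over by the previous one):
  970 = 5*169 + 125, so a_0 = 5.
  169 = 1*125 + 44, so a_1 = 1.
  125 = 2*44 + 37, so a_2 = 2.
  44 = 1*37 + 7, so a_3 = 1.
  37 = 5*7 + 2, so a_4 = 5.
  7 = 3*2 + 1, so a_5 = 3.
  2 = 2*1 + 0, so a_6 = 2.
The remainder reaches 0 after 7 divisions, so the expansion has 7 partial quotients, read off in order.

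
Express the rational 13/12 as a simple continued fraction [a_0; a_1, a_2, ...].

Run the Euclidean algorithm on 13 and 12; the successive quotients are the partial quotients a_0, a_1, ... (each step inverts the fractional part left over by the previous one):
  13 = 1*12 + 1, so a_0 = 1.
  12 = 12*1 + 0, so a_1 = 12.
The remainder reaches 0 after 2 divisions, so the expansion has 2 partial quotients, read off in order.

[1; 12]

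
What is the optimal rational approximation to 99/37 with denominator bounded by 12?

8/3

Expand x = 99/37 as a continued fraction with the Euclidean algorithm:
  99 = 2*37 + 25, so a_0 = 2.
  37 = 1*25 + 12, so a_1 = 1.
  25 = 2*12 + 1, so a_2 = 2.
  12 = 12*1 + 0, so a_3 = 12.
so x = [2; 1, 2, 12].
Convergents (p_i = a_i*p_{i-1} + p_{i-2}, q_i = a_i*q_{i-1} + q_{i-2} with p_{-2}=0, p_{-1}=1, q_{-2}=1, q_{-1}=0), until the denominator exceeds 12:
  i=0: a_0=2, p_0 = 2*1 + 0 = 2, q_0 = 2*0 + 1 = 1.
  i=1: a_1=1, p_1 = 1*2 + 1 = 3, q_1 = 1*1 + 0 = 1.
  i=2: a_2=2, p_2 = 2*3 + 2 = 8, q_2 = 2*1 + 1 = 3.
  i=3: a_3=12, p_3 = 12*8 + 3 = 99, q_3 = 12*3 + 1 = 37.
q_3 = 37 > 12, so the last convergent with denominator <= 12 is p_2/q_2 = 8/3.
The closest fraction with denominator <= 12 is either p_2/q_2 or the intermediate fraction (k*p_2 + p_1)/(k*q_2 + q_1) with the largest k >= 1 whose denominator stays <= 12; these approach x as k grows, and every other convergent or intermediate fraction in range is farther away.
Largest k: floor((12 - q_1)/q_2) = floor((12 - 1)/3) = 3.
That gives (3*8 + 3)/(3*3 + 1) = 27/10.
Compare the errors: |x - 8/3| = |99*3 - 8*37|/(37*3) = 1/111, and |x - 27/10| = |99*10 - 27*37|/(37*10) = 9/370.
Cross-multiplying, 1*370 = 370 < 999 = 9*111, so 1/111 is smaller: the convergent 8/3 is closer to x than 27/10.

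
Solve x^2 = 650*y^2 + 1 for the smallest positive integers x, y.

First expand sqrt(650) as a continued fraction. With x_i = (sqrt(650) + m_i)/d_i and (m_0, d_0) = (0, 1): a_0 = floor(sqrt(650)) = 25, since 25^2 = 625 <= 650 < 676 = 26^2.
Iterate m_{i+1} = d_i*a_i - m_i, d_{i+1} = (650 - m_{i+1}^2)/d_i, a_{i+1} = floor((a_0 + m_{i+1})/d_{i+1}):
  m_1 = 1*25 - 0 = 25, d_1 = (650 - 25^2)/1 = 25/1 = 25, a_1 = floor((25 + 25)/25) = 2.
  m_2 = 25*2 - 25 = 25, d_2 = (650 - 25^2)/25 = 25/25 = 1, a_2 = floor((25 + 25)/1) = 50.
  m_3 = 1*50 - 25 = 25, d_3 = (650 - 25^2)/1 = 25/1 = 25: (m_3, d_3) = (m_1, d_1) = (25, 25), so from here the quotients repeat a_1, a_2; the period length is 2.
So sqrt(650) = [25; (2, 50)] with period length k = 2.
k is even, so the fundamental solution of x^2 - 650y^2 = 1 is (p_{k-1}, q_{k-1}) = (p_1, q_1); compute convergents through index 1.
Convergents (p_i = a_i*p_{i-1} + p_{i-2}, q_i = a_i*q_{i-1} + q_{i-2} with p_{-2}=0, p_{-1}=1, q_{-2}=1, q_{-1}=0):
  i=0: a_0=25, p_0 = 25*1 + 0 = 25, q_0 = 25*0 + 1 = 1.
  i=1: a_1=2, p_1 = 2*25 + 1 = 51, q_1 = 2*1 + 0 = 2.
Check: 51^2 - 650*2^2 = 2601 - 2600 = 1, so (x, y) = (51, 2) solves the equation, and by the theorem it is the least positive solution.

(x, y) = (51, 2)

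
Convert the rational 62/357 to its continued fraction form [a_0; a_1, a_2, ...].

[0; 5, 1, 3, 7, 2]

Run the Euclidean algorithm on 62 and 357; the successive quotients are the partial quotients a_0, a_1, ... (each step inverts the fractional part left over by the previous one):
  62 = 0*357 + 62, so a_0 = 0.
  357 = 5*62 + 47, so a_1 = 5.
  62 = 1*47 + 15, so a_2 = 1.
  47 = 3*15 + 2, so a_3 = 3.
  15 = 7*2 + 1, so a_4 = 7.
  2 = 2*1 + 0, so a_5 = 2.
The remainder reaches 0 after 6 divisions, so the expansion has 6 partial quotients, read off in order.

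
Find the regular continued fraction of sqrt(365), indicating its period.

Write x_i = (sqrt(365) + m_i)/d_i with (m_0, d_0) = (0, 1). a_0 = floor(sqrt(365)) = 19, since 19^2 = 361 <= 365 < 400 = 20^2.
Iterate m_{i+1} = d_i*a_i - m_i, d_{i+1} = (365 - m_{i+1}^2)/d_i, a_{i+1} = floor((a_0 + m_{i+1})/d_{i+1}):
  m_1 = 1*19 - 0 = 19, d_1 = (365 - 19^2)/1 = 4/1 = 4, a_1 = floor((19 + 19)/4) = 9.
  m_2 = 4*9 - 19 = 17, d_2 = (365 - 17^2)/4 = 76/4 = 19, a_2 = floor((19 + 17)/19) = 1.
  m_3 = 19*1 - 17 = 2, d_3 = (365 - 2^2)/19 = 361/19 = 19, a_3 = floor((19 + 2)/19) = 1.
  m_4 = 19*1 - 2 = 17, d_4 = (365 - 17^2)/19 = 76/19 = 4, a_4 = floor((19 + 17)/4) = 9.
  m_5 = 4*9 - 17 = 19, d_5 = (365 - 19^2)/4 = 4/4 = 1, a_5 = floor((19 + 19)/1) = 38.
  m_6 = 1*38 - 19 = 19, d_6 = (365 - 19^2)/1 = 4/1 = 4: (m_6, d_6) = (m_1, d_1) = (19, 4), so from here the quotients repeat a_1, ..., a_5; the period length is 5.
Hence the expansion of sqrt(365) is a_0 = 19 followed by the repeating block 9, 1, 1, 9, 38 (period 5).

[19; (9, 1, 1, 9, 38)]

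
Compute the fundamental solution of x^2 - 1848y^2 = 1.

(x, y) = (43, 1)

First expand sqrt(1848) as a continued fraction. With x_i = (sqrt(1848) + m_i)/d_i and (m_0, d_0) = (0, 1): a_0 = floor(sqrt(1848)) = 42, since 42^2 = 1764 <= 1848 < 1849 = 43^2.
Iterate m_{i+1} = d_i*a_i - m_i, d_{i+1} = (1848 - m_{i+1}^2)/d_i, a_{i+1} = floor((a_0 + m_{i+1})/d_{i+1}):
  m_1 = 1*42 - 0 = 42, d_1 = (1848 - 42^2)/1 = 84/1 = 84, a_1 = floor((42 + 42)/84) = 1.
  m_2 = 84*1 - 42 = 42, d_2 = (1848 - 42^2)/84 = 84/84 = 1, a_2 = floor((42 + 42)/1) = 84.
  m_3 = 1*84 - 42 = 42, d_3 = (1848 - 42^2)/1 = 84/1 = 84: (m_3, d_3) = (m_1, d_1) = (42, 84), so from here the quotients repeat a_1, a_2; the period length is 2.
So sqrt(1848) = [42; (1, 84)] with period length k = 2.
k is even, so the fundamental solution of x^2 - 1848y^2 = 1 is (p_{k-1}, q_{k-1}) = (p_1, q_1); compute convergents through index 1.
Convergents (p_i = a_i*p_{i-1} + p_{i-2}, q_i = a_i*q_{i-1} + q_{i-2} with p_{-2}=0, p_{-1}=1, q_{-2}=1, q_{-1}=0):
  i=0: a_0=42, p_0 = 42*1 + 0 = 42, q_0 = 42*0 + 1 = 1.
  i=1: a_1=1, p_1 = 1*42 + 1 = 43, q_1 = 1*1 + 0 = 1.
Check: 43^2 - 1848*1^2 = 1849 - 1848 = 1, so (x, y) = (43, 1) solves the equation, and by the theorem it is the least positive solution.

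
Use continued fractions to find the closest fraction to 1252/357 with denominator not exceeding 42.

Expand x = 1252/357 as a continued fraction with the Euclidean algorithm:
  1252 = 3*357 + 181, so a_0 = 3.
  357 = 1*181 + 176, so a_1 = 1.
  181 = 1*176 + 5, so a_2 = 1.
  176 = 35*5 + 1, so a_3 = 35.
  5 = 5*1 + 0, so a_4 = 5.
so x = [3; 1, 1, 35, 5].
Convergents (p_i = a_i*p_{i-1} + p_{i-2}, q_i = a_i*q_{i-1} + q_{i-2} with p_{-2}=0, p_{-1}=1, q_{-2}=1, q_{-1}=0), until the denominator exceeds 42:
  i=0: a_0=3, p_0 = 3*1 + 0 = 3, q_0 = 3*0 + 1 = 1.
  i=1: a_1=1, p_1 = 1*3 + 1 = 4, q_1 = 1*1 + 0 = 1.
  i=2: a_2=1, p_2 = 1*4 + 3 = 7, q_2 = 1*1 + 1 = 2.
  i=3: a_3=35, p_3 = 35*7 + 4 = 249, q_3 = 35*2 + 1 = 71.
q_3 = 71 > 42, so the last convergent with denominator <= 42 is p_2/q_2 = 7/2.
The closest fraction with denominator <= 42 is either p_2/q_2 or the intermediate fraction (k*p_2 + p_1)/(k*q_2 + q_1) with the largest k >= 1 whose denominator stays <= 42; these approach x as k grows, and every other convergent or intermediate fraction in range is farther away.
Largest k: floor((42 - q_1)/q_2) = floor((42 - 1)/2) = 20.
That gives (20*7 + 4)/(20*2 + 1) = 144/41.
Compare the errors: |x - 7/2| = |1252*2 - 7*357|/(357*2) = 5/714, and |x - 144/41| = |1252*41 - 144*357|/(357*41) = 76/14637.
Cross-multiplying, 76*714 = 54264 < 73185 = 5*14637, so 76/14637 is smaller: the intermediate fraction 144/41 is closer to x than 7/2.

144/41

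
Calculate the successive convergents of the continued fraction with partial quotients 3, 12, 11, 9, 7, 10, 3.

Using the convergent recurrence p_i = a_i*p_{i-1} + p_{i-2}, q_i = a_i*q_{i-1} + q_{i-2} with p_{-2}=0, p_{-1}=1, q_{-2}=1, q_{-1}=0:
  i=0: a_0=3, p_0 = 3*1 + 0 = 3, q_0 = 3*0 + 1 = 1.
  i=1: a_1=12, p_1 = 12*3 + 1 = 37, q_1 = 12*1 + 0 = 12.
  i=2: a_2=11, p_2 = 11*37 + 3 = 410, q_2 = 11*12 + 1 = 133.
  i=3: a_3=9, p_3 = 9*410 + 37 = 3727, q_3 = 9*133 + 12 = 1209.
  i=4: a_4=7, p_4 = 7*3727 + 410 = 26499, q_4 = 7*1209 + 133 = 8596.
  i=5: a_5=10, p_5 = 10*26499 + 3727 = 268717, q_5 = 10*8596 + 1209 = 87169.
  i=6: a_6=3, p_6 = 3*268717 + 26499 = 832650, q_6 = 3*87169 + 8596 = 270103.

3/1, 37/12, 410/133, 3727/1209, 26499/8596, 268717/87169, 832650/270103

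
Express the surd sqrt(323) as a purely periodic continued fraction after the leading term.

[17; (1, 34)]

Write x_i = (sqrt(323) + m_i)/d_i with (m_0, d_0) = (0, 1). a_0 = floor(sqrt(323)) = 17, since 17^2 = 289 <= 323 < 324 = 18^2.
Iterate m_{i+1} = d_i*a_i - m_i, d_{i+1} = (323 - m_{i+1}^2)/d_i, a_{i+1} = floor((a_0 + m_{i+1})/d_{i+1}):
  m_1 = 1*17 - 0 = 17, d_1 = (323 - 17^2)/1 = 34/1 = 34, a_1 = floor((17 + 17)/34) = 1.
  m_2 = 34*1 - 17 = 17, d_2 = (323 - 17^2)/34 = 34/34 = 1, a_2 = floor((17 + 17)/1) = 34.
  m_3 = 1*34 - 17 = 17, d_3 = (323 - 17^2)/1 = 34/1 = 34: (m_3, d_3) = (m_1, d_1) = (17, 34), so from here the quotients repeat a_1, a_2; the period length is 2.
Hence the expansion of sqrt(323) is a_0 = 17 followed by the repeating block 1, 34 (period 2).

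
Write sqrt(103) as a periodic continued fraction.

[10; (6, 1, 2, 1, 1, 9, 1, 1, 2, 1, 6, 20)]

Write x_i = (sqrt(103) + m_i)/d_i with (m_0, d_0) = (0, 1). a_0 = floor(sqrt(103)) = 10, since 10^2 = 100 <= 103 < 121 = 11^2.
Iterate m_{i+1} = d_i*a_i - m_i, d_{i+1} = (103 - m_{i+1}^2)/d_i, a_{i+1} = floor((a_0 + m_{i+1})/d_{i+1}):
  m_1 = 1*10 - 0 = 10, d_1 = (103 - 10^2)/1 = 3/1 = 3, a_1 = floor((10 + 10)/3) = 6.
  m_2 = 3*6 - 10 = 8, d_2 = (103 - 8^2)/3 = 39/3 = 13, a_2 = floor((10 + 8)/13) = 1.
  m_3 = 13*1 - 8 = 5, d_3 = (103 - 5^2)/13 = 78/13 = 6, a_3 = floor((10 + 5)/6) = 2.
  m_4 = 6*2 - 5 = 7, d_4 = (103 - 7^2)/6 = 54/6 = 9, a_4 = floor((10 + 7)/9) = 1.
  m_5 = 9*1 - 7 = 2, d_5 = (103 - 2^2)/9 = 99/9 = 11, a_5 = floor((10 + 2)/11) = 1.
  m_6 = 11*1 - 2 = 9, d_6 = (103 - 9^2)/11 = 22/11 = 2, a_6 = floor((10 + 9)/2) = 9.
  m_7 = 2*9 - 9 = 9, d_7 = (103 - 9^2)/2 = 22/2 = 11, a_7 = floor((10 + 9)/11) = 1.
  m_8 = 11*1 - 9 = 2, d_8 = (103 - 2^2)/11 = 99/11 = 9, a_8 = floor((10 + 2)/9) = 1.
  m_9 = 9*1 - 2 = 7, d_9 = (103 - 7^2)/9 = 54/9 = 6, a_9 = floor((10 + 7)/6) = 2.
  m_10 = 6*2 - 7 = 5, d_10 = (103 - 5^2)/6 = 78/6 = 13, a_10 = floor((10 + 5)/13) = 1.
  m_11 = 13*1 - 5 = 8, d_11 = (103 - 8^2)/13 = 39/13 = 3, a_11 = floor((10 + 8)/3) = 6.
  m_12 = 3*6 - 8 = 10, d_12 = (103 - 10^2)/3 = 3/3 = 1, a_12 = floor((10 + 10)/1) = 20.
  m_13 = 1*20 - 10 = 10, d_13 = (103 - 10^2)/1 = 3/1 = 3: (m_13, d_13) = (m_1, d_1) = (10, 3), so from here the quotients repeat a_1, ..., a_12; the period length is 12.
Hence the expansion of sqrt(103) is a_0 = 10 followed by the repeating block 6, 1, 2, 1, 1, 9, 1, 1, 2, 1, 6, 20 (period 12).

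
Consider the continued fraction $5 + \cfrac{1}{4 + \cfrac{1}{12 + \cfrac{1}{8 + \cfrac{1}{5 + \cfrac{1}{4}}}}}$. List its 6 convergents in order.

5/1, 21/4, 257/49, 2077/396, 10642/2029, 44645/8512

Using the convergent recurrence p_i = a_i*p_{i-1} + p_{i-2}, q_i = a_i*q_{i-1} + q_{i-2} with p_{-2}=0, p_{-1}=1, q_{-2}=1, q_{-1}=0:
  i=0: a_0=5, p_0 = 5*1 + 0 = 5, q_0 = 5*0 + 1 = 1.
  i=1: a_1=4, p_1 = 4*5 + 1 = 21, q_1 = 4*1 + 0 = 4.
  i=2: a_2=12, p_2 = 12*21 + 5 = 257, q_2 = 12*4 + 1 = 49.
  i=3: a_3=8, p_3 = 8*257 + 21 = 2077, q_3 = 8*49 + 4 = 396.
  i=4: a_4=5, p_4 = 5*2077 + 257 = 10642, q_4 = 5*396 + 49 = 2029.
  i=5: a_5=4, p_5 = 4*10642 + 2077 = 44645, q_5 = 4*2029 + 396 = 8512.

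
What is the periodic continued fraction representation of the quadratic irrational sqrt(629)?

[25; (12, 1, 1, 12, 50)]

Write x_i = (sqrt(629) + m_i)/d_i with (m_0, d_0) = (0, 1). a_0 = floor(sqrt(629)) = 25, since 25^2 = 625 <= 629 < 676 = 26^2.
Iterate m_{i+1} = d_i*a_i - m_i, d_{i+1} = (629 - m_{i+1}^2)/d_i, a_{i+1} = floor((a_0 + m_{i+1})/d_{i+1}):
  m_1 = 1*25 - 0 = 25, d_1 = (629 - 25^2)/1 = 4/1 = 4, a_1 = floor((25 + 25)/4) = 12.
  m_2 = 4*12 - 25 = 23, d_2 = (629 - 23^2)/4 = 100/4 = 25, a_2 = floor((25 + 23)/25) = 1.
  m_3 = 25*1 - 23 = 2, d_3 = (629 - 2^2)/25 = 625/25 = 25, a_3 = floor((25 + 2)/25) = 1.
  m_4 = 25*1 - 2 = 23, d_4 = (629 - 23^2)/25 = 100/25 = 4, a_4 = floor((25 + 23)/4) = 12.
  m_5 = 4*12 - 23 = 25, d_5 = (629 - 25^2)/4 = 4/4 = 1, a_5 = floor((25 + 25)/1) = 50.
  m_6 = 1*50 - 25 = 25, d_6 = (629 - 25^2)/1 = 4/1 = 4: (m_6, d_6) = (m_1, d_1) = (25, 4), so from here the quotients repeat a_1, ..., a_5; the period length is 5.
Hence the expansion of sqrt(629) is a_0 = 25 followed by the repeating block 12, 1, 1, 12, 50 (period 5).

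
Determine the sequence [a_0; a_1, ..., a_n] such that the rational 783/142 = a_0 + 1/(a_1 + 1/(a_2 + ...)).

Run the Euclidean algorithm on 783 and 142; the successive quotients are the partial quotients a_0, a_1, ... (each step inverts the fractional part left over by the previous one):
  783 = 5*142 + 73, so a_0 = 5.
  142 = 1*73 + 69, so a_1 = 1.
  73 = 1*69 + 4, so a_2 = 1.
  69 = 17*4 + 1, so a_3 = 17.
  4 = 4*1 + 0, so a_4 = 4.
The remainder reaches 0 after 5 divisions, so the expansion has 5 partial quotients, read off in order.

[5; 1, 1, 17, 4]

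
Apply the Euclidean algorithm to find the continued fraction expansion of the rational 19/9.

Run the Euclidean algorithm on 19 and 9; the successive quotients are the partial quotients a_0, a_1, ... (each step inverts the fractional part left over by the previous one):
  19 = 2*9 + 1, so a_0 = 2.
  9 = 9*1 + 0, so a_1 = 9.
The remainder reaches 0 after 2 divisions, so the expansion has 2 partial quotients, read off in order.

[2; 9]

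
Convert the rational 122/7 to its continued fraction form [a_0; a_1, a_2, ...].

[17; 2, 3]

Run the Euclidean algorithm on 122 and 7; the successive quotients are the partial quotients a_0, a_1, ... (each step inverts the fractional part left over by the previous one):
  122 = 17*7 + 3, so a_0 = 17.
  7 = 2*3 + 1, so a_1 = 2.
  3 = 3*1 + 0, so a_2 = 3.
The remainder reaches 0 after 3 divisions, so the expansion has 3 partial quotients, read off in order.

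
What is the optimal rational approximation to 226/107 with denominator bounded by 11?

Expand x = 226/107 as a continued fraction with the Euclidean algorithm:
  226 = 2*107 + 12, so a_0 = 2.
  107 = 8*12 + 11, so a_1 = 8.
  12 = 1*11 + 1, so a_2 = 1.
  11 = 11*1 + 0, so a_3 = 11.
so x = [2; 8, 1, 11].
Convergents (p_i = a_i*p_{i-1} + p_{i-2}, q_i = a_i*q_{i-1} + q_{i-2} with p_{-2}=0, p_{-1}=1, q_{-2}=1, q_{-1}=0), until the denominator exceeds 11:
  i=0: a_0=2, p_0 = 2*1 + 0 = 2, q_0 = 2*0 + 1 = 1.
  i=1: a_1=8, p_1 = 8*2 + 1 = 17, q_1 = 8*1 + 0 = 8.
  i=2: a_2=1, p_2 = 1*17 + 2 = 19, q_2 = 1*8 + 1 = 9.
  i=3: a_3=11, p_3 = 11*19 + 17 = 226, q_3 = 11*9 + 8 = 107.
q_3 = 107 > 11, so the last convergent with denominator <= 11 is p_2/q_2 = 19/9.
The closest fraction with denominator <= 11 is either p_2/q_2 or the intermediate fraction (k*p_2 + p_1)/(k*q_2 + q_1) with the largest k >= 1 whose denominator stays <= 11; these approach x as k grows, and every other convergent or intermediate fraction in range is farther away.
Largest k: floor((11 - q_1)/q_2) = floor((11 - 8)/9) = 0.
Since k = 0, no intermediate fraction beyond p_2/q_2 has denominator <= 11, so the convergent 19/9 is the closest (its error is |226*9 - 19*107|/(107*9) = 1/963).

19/9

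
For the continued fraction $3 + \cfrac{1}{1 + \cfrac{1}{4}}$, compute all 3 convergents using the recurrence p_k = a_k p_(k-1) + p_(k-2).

3/1, 4/1, 19/5

Using the convergent recurrence p_i = a_i*p_{i-1} + p_{i-2}, q_i = a_i*q_{i-1} + q_{i-2} with p_{-2}=0, p_{-1}=1, q_{-2}=1, q_{-1}=0:
  i=0: a_0=3, p_0 = 3*1 + 0 = 3, q_0 = 3*0 + 1 = 1.
  i=1: a_1=1, p_1 = 1*3 + 1 = 4, q_1 = 1*1 + 0 = 1.
  i=2: a_2=4, p_2 = 4*4 + 3 = 19, q_2 = 4*1 + 1 = 5.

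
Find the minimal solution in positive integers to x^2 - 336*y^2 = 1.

First expand sqrt(336) as a continued fraction. With x_i = (sqrt(336) + m_i)/d_i and (m_0, d_0) = (0, 1): a_0 = floor(sqrt(336)) = 18, since 18^2 = 324 <= 336 < 361 = 19^2.
Iterate m_{i+1} = d_i*a_i - m_i, d_{i+1} = (336 - m_{i+1}^2)/d_i, a_{i+1} = floor((a_0 + m_{i+1})/d_{i+1}):
  m_1 = 1*18 - 0 = 18, d_1 = (336 - 18^2)/1 = 12/1 = 12, a_1 = floor((18 + 18)/12) = 3.
  m_2 = 12*3 - 18 = 18, d_2 = (336 - 18^2)/12 = 12/12 = 1, a_2 = floor((18 + 18)/1) = 36.
  m_3 = 1*36 - 18 = 18, d_3 = (336 - 18^2)/1 = 12/1 = 12: (m_3, d_3) = (m_1, d_1) = (18, 12), so from here the quotients repeat a_1, a_2; the period length is 2.
So sqrt(336) = [18; (3, 36)] with period length k = 2.
k is even, so the fundamental solution of x^2 - 336y^2 = 1 is (p_{k-1}, q_{k-1}) = (p_1, q_1); compute convergents through index 1.
Convergents (p_i = a_i*p_{i-1} + p_{i-2}, q_i = a_i*q_{i-1} + q_{i-2} with p_{-2}=0, p_{-1}=1, q_{-2}=1, q_{-1}=0):
  i=0: a_0=18, p_0 = 18*1 + 0 = 18, q_0 = 18*0 + 1 = 1.
  i=1: a_1=3, p_1 = 3*18 + 1 = 55, q_1 = 3*1 + 0 = 3.
Check: 55^2 - 336*3^2 = 3025 - 3024 = 1, so (x, y) = (55, 3) solves the equation, and by the theorem it is the least positive solution.

(x, y) = (55, 3)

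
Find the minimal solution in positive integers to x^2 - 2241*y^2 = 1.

(x, y) = (8553815, 180692)

First expand sqrt(2241) as a continued fraction. With x_i = (sqrt(2241) + m_i)/d_i and (m_0, d_0) = (0, 1): a_0 = floor(sqrt(2241)) = 47, since 47^2 = 2209 <= 2241 < 2304 = 48^2.
Iterate m_{i+1} = d_i*a_i - m_i, d_{i+1} = (2241 - m_{i+1}^2)/d_i, a_{i+1} = floor((a_0 + m_{i+1})/d_{i+1}):
  m_1 = 1*47 - 0 = 47, d_1 = (2241 - 47^2)/1 = 32/1 = 32, a_1 = floor((47 + 47)/32) = 2.
  m_2 = 32*2 - 47 = 17, d_2 = (2241 - 17^2)/32 = 1952/32 = 61, a_2 = floor((47 + 17)/61) = 1.
  m_3 = 61*1 - 17 = 44, d_3 = (2241 - 44^2)/61 = 305/61 = 5, a_3 = floor((47 + 44)/5) = 18.
  m_4 = 5*18 - 44 = 46, d_4 = (2241 - 46^2)/5 = 125/5 = 25, a_4 = floor((47 + 46)/25) = 3.
  m_5 = 25*3 - 46 = 29, d_5 = (2241 - 29^2)/25 = 1400/25 = 56, a_5 = floor((47 + 29)/56) = 1.
  m_6 = 56*1 - 29 = 27, d_6 = (2241 - 27^2)/56 = 1512/56 = 27, a_6 = floor((47 + 27)/27) = 2.
  m_7 = 27*2 - 27 = 27, d_7 = (2241 - 27^2)/27 = 1512/27 = 56, a_7 = floor((47 + 27)/56) = 1.
  m_8 = 56*1 - 27 = 29, d_8 = (2241 - 29^2)/56 = 1400/56 = 25, a_8 = floor((47 + 29)/25) = 3.
  m_9 = 25*3 - 29 = 46, d_9 = (2241 - 46^2)/25 = 125/25 = 5, a_9 = floor((47 + 46)/5) = 18.
  m_10 = 5*18 - 46 = 44, d_10 = (2241 - 44^2)/5 = 305/5 = 61, a_10 = floor((47 + 44)/61) = 1.
  m_11 = 61*1 - 44 = 17, d_11 = (2241 - 17^2)/61 = 1952/61 = 32, a_11 = floor((47 + 17)/32) = 2.
  m_12 = 32*2 - 17 = 47, d_12 = (2241 - 47^2)/32 = 32/32 = 1, a_12 = floor((47 + 47)/1) = 94.
  m_13 = 1*94 - 47 = 47, d_13 = (2241 - 47^2)/1 = 32/1 = 32: (m_13, d_13) = (m_1, d_1) = (47, 32), so from here the quotients repeat a_1, ..., a_12; the period length is 12.
So sqrt(2241) = [47; (2, 1, 18, 3, 1, 2, 1, 3, 18, 1, 2, 94)] with period length k = 12.
k is even, so the fundamental solution of x^2 - 2241y^2 = 1 is (p_{k-1}, q_{k-1}) = (p_11, q_11); compute convergents through index 11.
Convergents (p_i = a_i*p_{i-1} + p_{i-2}, q_i = a_i*q_{i-1} + q_{i-2} with p_{-2}=0, p_{-1}=1, q_{-2}=1, q_{-1}=0):
  i=0: a_0=47, p_0 = 47*1 + 0 = 47, q_0 = 47*0 + 1 = 1.
  i=1: a_1=2, p_1 = 2*47 + 1 = 95, q_1 = 2*1 + 0 = 2.
  i=2: a_2=1, p_2 = 1*95 + 47 = 142, q_2 = 1*2 + 1 = 3.
  i=3: a_3=18, p_3 = 18*142 + 95 = 2651, q_3 = 18*3 + 2 = 56.
  i=4: a_4=3, p_4 = 3*2651 + 142 = 8095, q_4 = 3*56 + 3 = 171.
  i=5: a_5=1, p_5 = 1*8095 + 2651 = 10746, q_5 = 1*171 + 56 = 227.
  i=6: a_6=2, p_6 = 2*10746 + 8095 = 29587, q_6 = 2*227 + 171 = 625.
  i=7: a_7=1, p_7 = 1*29587 + 10746 = 40333, q_7 = 1*625 + 227 = 852.
  i=8: a_8=3, p_8 = 3*40333 + 29587 = 150586, q_8 = 3*852 + 625 = 3181.
  i=9: a_9=18, p_9 = 18*150586 + 40333 = 2750881, q_9 = 18*3181 + 852 = 58110.
  i=10: a_10=1, p_10 = 1*2750881 + 150586 = 2901467, q_10 = 1*58110 + 3181 = 61291.
  i=11: a_11=2, p_11 = 2*2901467 + 2750881 = 8553815, q_11 = 2*61291 + 58110 = 180692.
Check: 8553815^2 - 2241*180692^2 = 73167751054225 - 73167751054224 = 1, so (x, y) = (8553815, 180692) solves the equation, and by the theorem it is the least positive solution.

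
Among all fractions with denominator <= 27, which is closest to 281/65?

Expand x = 281/65 as a continued fraction with the Euclidean algorithm:
  281 = 4*65 + 21, so a_0 = 4.
  65 = 3*21 + 2, so a_1 = 3.
  21 = 10*2 + 1, so a_2 = 10.
  2 = 2*1 + 0, so a_3 = 2.
so x = [4; 3, 10, 2].
Convergents (p_i = a_i*p_{i-1} + p_{i-2}, q_i = a_i*q_{i-1} + q_{i-2} with p_{-2}=0, p_{-1}=1, q_{-2}=1, q_{-1}=0), until the denominator exceeds 27:
  i=0: a_0=4, p_0 = 4*1 + 0 = 4, q_0 = 4*0 + 1 = 1.
  i=1: a_1=3, p_1 = 3*4 + 1 = 13, q_1 = 3*1 + 0 = 3.
  i=2: a_2=10, p_2 = 10*13 + 4 = 134, q_2 = 10*3 + 1 = 31.
q_2 = 31 > 27, so the last convergent with denominator <= 27 is p_1/q_1 = 13/3.
The closest fraction with denominator <= 27 is either p_1/q_1 or the intermediate fraction (k*p_1 + p_0)/(k*q_1 + q_0) with the largest k >= 1 whose denominator stays <= 27; these approach x as k grows, and every other convergent or intermediate fraction in range is farther away.
Largest k: floor((27 - q_0)/q_1) = floor((27 - 1)/3) = 8.
That gives (8*13 + 4)/(8*3 + 1) = 108/25.
Compare the errors: |x - 13/3| = |281*3 - 13*65|/(65*3) = 2/195, and |x - 108/25| = |281*25 - 108*65|/(65*25) = 5/1625.
Cross-multiplying, 5*195 = 975 < 3250 = 2*1625, so 5/1625 is smaller: the intermediate fraction 108/25 is closer to x than 13/3.

108/25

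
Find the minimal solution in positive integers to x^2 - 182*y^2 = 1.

First expand sqrt(182) as a continued fraction. With x_i = (sqrt(182) + m_i)/d_i and (m_0, d_0) = (0, 1): a_0 = floor(sqrt(182)) = 13, since 13^2 = 169 <= 182 < 196 = 14^2.
Iterate m_{i+1} = d_i*a_i - m_i, d_{i+1} = (182 - m_{i+1}^2)/d_i, a_{i+1} = floor((a_0 + m_{i+1})/d_{i+1}):
  m_1 = 1*13 - 0 = 13, d_1 = (182 - 13^2)/1 = 13/1 = 13, a_1 = floor((13 + 13)/13) = 2.
  m_2 = 13*2 - 13 = 13, d_2 = (182 - 13^2)/13 = 13/13 = 1, a_2 = floor((13 + 13)/1) = 26.
  m_3 = 1*26 - 13 = 13, d_3 = (182 - 13^2)/1 = 13/1 = 13: (m_3, d_3) = (m_1, d_1) = (13, 13), so from here the quotients repeat a_1, a_2; the period length is 2.
So sqrt(182) = [13; (2, 26)] with period length k = 2.
k is even, so the fundamental solution of x^2 - 182y^2 = 1 is (p_{k-1}, q_{k-1}) = (p_1, q_1); compute convergents through index 1.
Convergents (p_i = a_i*p_{i-1} + p_{i-2}, q_i = a_i*q_{i-1} + q_{i-2} with p_{-2}=0, p_{-1}=1, q_{-2}=1, q_{-1}=0):
  i=0: a_0=13, p_0 = 13*1 + 0 = 13, q_0 = 13*0 + 1 = 1.
  i=1: a_1=2, p_1 = 2*13 + 1 = 27, q_1 = 2*1 + 0 = 2.
Check: 27^2 - 182*2^2 = 729 - 728 = 1, so (x, y) = (27, 2) solves the equation, and by the theorem it is the least positive solution.

(x, y) = (27, 2)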